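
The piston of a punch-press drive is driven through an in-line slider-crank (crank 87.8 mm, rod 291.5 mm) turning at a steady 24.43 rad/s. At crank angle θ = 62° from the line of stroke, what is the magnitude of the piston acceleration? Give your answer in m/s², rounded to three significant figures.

ω = 24.43 rad/s
x(θ) = r cosθ + √(L² − r² sin²θ); with ω constant, a = ω²·d²x/dθ².
d²x/dθ² = −r cosθ − r²(cos2θ)/√u − r⁴ sin²2θ/(4u^{3/2}),  u = L² − r² sin²θ = 0.0789625 m².
Substituting r = 0.0878 m, L = 0.2915 m, θ = 62°: d²x/dθ² = -0.026339 m.
a = ω²·d²x/dθ² = (24.43)²·(-0.026339) = -15.72 m/s²;  |a| = 15.72 m/s².

15.7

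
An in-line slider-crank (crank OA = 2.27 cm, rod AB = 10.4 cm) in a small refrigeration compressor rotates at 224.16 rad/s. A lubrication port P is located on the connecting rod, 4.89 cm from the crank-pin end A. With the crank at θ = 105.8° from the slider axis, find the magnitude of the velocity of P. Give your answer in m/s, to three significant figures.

4.81

ω = 224.2 rad/s.  Crank-pin speed |V_A| = rω = 5.0884 m/s, perpendicular to OA.
Rod angle: sinφ = −(r/L) sinθ ⇒ φ = -12.124°; ω_rod = −rω cosθ/√(L²−r²sin²θ) = +13.626 rad/s.
V_P = V_A + ω_rod × AP, with AP = 0.0489 m along the rod.
Components: V_Px = −rω sinθ − a·ω_rod·sinφ = -4.7562 m/s;  V_Py = rω cosθ + a·ω_rod·cosφ = -0.73404 m/s.
|V_P| = √(V_Px² + V_Py²) = 4.8126 m/s.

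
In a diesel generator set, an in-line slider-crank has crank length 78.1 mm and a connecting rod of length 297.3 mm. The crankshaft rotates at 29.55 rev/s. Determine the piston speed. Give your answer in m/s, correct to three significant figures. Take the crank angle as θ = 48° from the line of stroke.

ω = 2π·29.6 = 185.7 rad/s
For an in-line slider-crank, x = r cosθ + √(L² − r² sin²θ), so v = −rω sinθ·[1 + r cosθ/√(L² − r² sin²θ)].
With r = 0.0781 m, L = 0.2973 m, θ = 48°: √(L² − r² sin²θ) = 0.29158 m.
v = −0.0781·185.7·0.74314·[1 + 0.0781·0.66913/0.29158] = -12.707 m/s.
|v| = 12.707 m/s.

12.7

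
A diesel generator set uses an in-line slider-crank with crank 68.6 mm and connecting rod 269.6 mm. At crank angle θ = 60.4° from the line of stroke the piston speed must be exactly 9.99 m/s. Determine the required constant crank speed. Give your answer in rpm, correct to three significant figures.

1420

For an in-line slider-crank, |v_piston| = rω|sinθ|·[1 + r cosθ/√(L² − r² sin²θ)].
With r = 0.0686 m, L = 0.2696 m, θ = 60.4°: the bracketed kinematic factor |dx/dθ| = 0.067335 m.
ω = v/|dx/dθ| = 9.99/0.067335 = 148.36 rad/s.
N = 60ω/(2π) = 1416.8 rpm.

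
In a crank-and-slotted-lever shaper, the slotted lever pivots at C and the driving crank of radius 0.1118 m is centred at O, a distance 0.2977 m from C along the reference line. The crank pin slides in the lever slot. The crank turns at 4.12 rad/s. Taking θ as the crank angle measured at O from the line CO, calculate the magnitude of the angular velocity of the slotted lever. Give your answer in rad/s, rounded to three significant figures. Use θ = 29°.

ω = 4.12 rad/s
Crank pin A relative to C: A = (d + r cosθ, r sinθ); lever angle φ = atan2(r sinθ, d + r cosθ).
Differentiating tanφ: φ̇ = rω(d cosθ + r)/(d² + r² + 2dr cosθ).
d² + r² + 2dr cosθ = |CA|² = 0.159344 m²;  d cosθ + r = +0.37217 m.
|ω_lever| = |0.1118·4.12·+0.37217| / 0.159344 = 1.0758 rad/s.

1.08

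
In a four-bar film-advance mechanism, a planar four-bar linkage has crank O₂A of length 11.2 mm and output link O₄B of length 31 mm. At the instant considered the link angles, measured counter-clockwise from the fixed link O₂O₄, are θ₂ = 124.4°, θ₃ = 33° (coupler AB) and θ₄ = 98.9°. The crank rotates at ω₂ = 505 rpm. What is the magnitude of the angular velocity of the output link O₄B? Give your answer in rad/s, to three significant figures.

ω₂ = 52.88 rad/s (from 505 rpm).
Differentiating the loop-closure r₂e^{iθ₂}+r₃e^{iθ₃}=r₁+r₄e^{iθ₄} gives r₂ω₂e^{iθ₂}+r₃ω₃e^{iθ₃}=r₄ω₄e^{iθ₄}.
Eliminating the other unknown: ω₄ = r₂ω₂ sin(θ₂−θ₃) / [r₄ sin(θ₄−θ₃)].
Numerator sine = +0.99970; denominator sine = +0.91283.
Result = 0.0112·52.88·(+0.99970) / (0.031·(+0.91283)) = +20.924 rad/s; magnitude 20.924 rad/s.

20.9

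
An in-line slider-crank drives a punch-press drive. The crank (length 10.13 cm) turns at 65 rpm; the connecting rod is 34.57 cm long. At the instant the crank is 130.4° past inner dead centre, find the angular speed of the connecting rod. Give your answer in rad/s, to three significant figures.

ω = 6.807 rad/s (converted from 65 rpm).
The rod makes angle φ with the slider axis where L sinφ = r sinθ; differentiating, L cosφ·φ̇ = r ω cosθ.
L cosφ = √(L² − r² sin²θ) = 0.33698 m.
|ω_rod| = r ω |cosθ| / √(L² − r² sin²θ) = 0.1013·6.807·0.64812/0.33698 = 1.3262 rad/s.

1.33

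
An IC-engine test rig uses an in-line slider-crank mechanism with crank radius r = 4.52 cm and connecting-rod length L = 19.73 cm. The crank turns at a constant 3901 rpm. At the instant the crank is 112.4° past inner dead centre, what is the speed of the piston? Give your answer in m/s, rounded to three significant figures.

ω = 2π·3901/60 = 408.5 rad/s
For an in-line slider-crank, x = r cosθ + √(L² − r² sin²θ), so v = −rω sinθ·[1 + r cosθ/√(L² − r² sin²θ)].
With r = 0.0452 m, L = 0.1973 m, θ = 112.4°: √(L² − r² sin²θ) = 0.19282 m.
v = −0.0452·408.5·0.92455·[1 + 0.0452·-0.38107/0.19282] = -15.547 m/s.
|v| = 15.547 m/s.

15.5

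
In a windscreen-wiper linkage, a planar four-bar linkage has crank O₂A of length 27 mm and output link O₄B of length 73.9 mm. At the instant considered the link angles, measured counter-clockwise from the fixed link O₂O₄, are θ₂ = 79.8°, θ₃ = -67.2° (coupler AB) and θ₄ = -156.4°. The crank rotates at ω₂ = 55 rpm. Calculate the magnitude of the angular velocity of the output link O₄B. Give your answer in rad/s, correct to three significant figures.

1.15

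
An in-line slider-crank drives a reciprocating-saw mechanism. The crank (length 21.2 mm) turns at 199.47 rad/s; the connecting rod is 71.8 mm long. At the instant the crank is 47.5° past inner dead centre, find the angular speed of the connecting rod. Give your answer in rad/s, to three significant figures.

40.8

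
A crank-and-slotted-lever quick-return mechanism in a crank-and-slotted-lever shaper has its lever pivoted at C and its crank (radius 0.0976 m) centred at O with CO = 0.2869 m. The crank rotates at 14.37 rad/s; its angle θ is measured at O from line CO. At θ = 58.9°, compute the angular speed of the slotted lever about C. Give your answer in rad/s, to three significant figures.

2.85

ω = 14.37 rad/s
Crank pin A relative to C: A = (d + r cosθ, r sinθ); lever angle φ = atan2(r sinθ, d + r cosθ).
Differentiating tanφ: φ̇ = rω(d cosθ + r)/(d² + r² + 2dr cosθ).
d² + r² + 2dr cosθ = |CA|² = 0.120765 m²;  d cosθ + r = +0.24579 m.
|ω_lever| = |0.0976·14.37·+0.24579| / 0.120765 = 2.8545 rad/s.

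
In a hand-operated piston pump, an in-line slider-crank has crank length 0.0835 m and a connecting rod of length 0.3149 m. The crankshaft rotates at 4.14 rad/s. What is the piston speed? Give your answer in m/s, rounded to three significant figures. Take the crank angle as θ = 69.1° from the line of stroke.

0.354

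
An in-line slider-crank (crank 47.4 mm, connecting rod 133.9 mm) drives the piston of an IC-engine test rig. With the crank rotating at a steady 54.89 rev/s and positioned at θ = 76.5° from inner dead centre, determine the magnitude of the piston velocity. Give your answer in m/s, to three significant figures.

ω = 2π·54.9 = 344.9 rad/s
For an in-line slider-crank, x = r cosθ + √(L² − r² sin²θ), so v = −rω sinθ·[1 + r cosθ/√(L² − r² sin²θ)].
With r = 0.0474 m, L = 0.1339 m, θ = 76.5°: √(L² − r² sin²θ) = 0.12572 m.
v = −0.0474·344.9·0.97237·[1 + 0.0474·0.23345/0.12572] = -17.295 m/s.
|v| = 17.295 m/s.

17.3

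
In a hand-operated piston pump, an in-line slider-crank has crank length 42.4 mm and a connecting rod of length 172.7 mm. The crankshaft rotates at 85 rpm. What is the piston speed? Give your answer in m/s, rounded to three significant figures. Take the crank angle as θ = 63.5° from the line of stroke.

ω = 2π·85/60 = 8.901 rad/s
For an in-line slider-crank, x = r cosθ + √(L² − r² sin²θ), so v = −rω sinθ·[1 + r cosθ/√(L² − r² sin²θ)].
With r = 0.0424 m, L = 0.1727 m, θ = 63.5°: √(L² − r² sin²θ) = 0.16848 m.
v = −0.0424·8.901·0.89493·[1 + 0.0424·0.44620/0.16848] = -0.37568 m/s.
|v| = 0.37568 m/s.

0.376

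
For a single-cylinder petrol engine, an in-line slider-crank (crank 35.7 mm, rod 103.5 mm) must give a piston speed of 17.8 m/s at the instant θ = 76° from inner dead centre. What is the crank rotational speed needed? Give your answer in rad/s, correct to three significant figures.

472

For an in-line slider-crank, |v_piston| = rω|sinθ|·[1 + r cosθ/√(L² − r² sin²θ)].
With r = 0.0357 m, L = 0.1035 m, θ = 76°: the bracketed kinematic factor |dx/dθ| = 0.037707 m.
ω = v/|dx/dθ| = 17.8/0.037707 = 472.06 rad/s.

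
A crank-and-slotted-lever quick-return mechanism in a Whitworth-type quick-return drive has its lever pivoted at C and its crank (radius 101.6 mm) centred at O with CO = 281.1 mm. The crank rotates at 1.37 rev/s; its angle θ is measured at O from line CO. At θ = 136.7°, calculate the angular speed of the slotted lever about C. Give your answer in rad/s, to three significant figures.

ω = 8.608 rad/s (from 1.37 rev/s).
Crank pin A relative to C: A = (d + r cosθ, r sinθ); lever angle φ = atan2(r sinθ, d + r cosθ).
Differentiating tanφ: φ̇ = rω(d cosθ + r)/(d² + r² + 2dr cosθ).
d² + r² + 2dr cosθ = |CA|² = 0.0477697 m²;  d cosθ + r = -0.10298 m.
|ω_lever| = |0.1016·8.608·-0.10298| / 0.0477697 = 1.8853 rad/s.

1.89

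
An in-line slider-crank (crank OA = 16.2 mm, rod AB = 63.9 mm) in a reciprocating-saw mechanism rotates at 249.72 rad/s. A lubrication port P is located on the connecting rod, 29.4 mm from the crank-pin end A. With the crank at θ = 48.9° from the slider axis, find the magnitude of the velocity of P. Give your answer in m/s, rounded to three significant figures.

3.59

ω = 249.7 rad/s.  Crank-pin speed |V_A| = rω = 4.0455 m/s, perpendicular to OA.
Rod angle: sinφ = −(r/L) sinθ ⇒ φ = -11.014°; ω_rod = −rω cosθ/√(L²−r²sin²θ) = -42.399 rad/s.
V_P = V_A + ω_rod × AP, with AP = 0.0294 m along the rod.
Components: V_Px = −rω sinθ − a·ω_rod·sinφ = -3.2867 m/s;  V_Py = rω cosθ + a·ω_rod·cosφ = +1.4358 m/s.
|V_P| = √(V_Px² + V_Py²) = 3.5866 m/s.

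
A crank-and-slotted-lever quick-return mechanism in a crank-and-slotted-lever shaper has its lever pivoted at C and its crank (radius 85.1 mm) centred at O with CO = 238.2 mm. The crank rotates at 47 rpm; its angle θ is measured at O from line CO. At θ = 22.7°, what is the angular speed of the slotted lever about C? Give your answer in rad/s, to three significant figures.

1.26

ω = 4.922 rad/s (from 47 rpm).
Crank pin A relative to C: A = (d + r cosθ, r sinθ); lever angle φ = atan2(r sinθ, d + r cosθ).
Differentiating tanφ: φ̇ = rω(d cosθ + r)/(d² + r² + 2dr cosθ).
d² + r² + 2dr cosθ = |CA|² = 0.101382 m²;  d cosθ + r = +0.30485 m.
|ω_lever| = |0.0851·4.922·+0.30485| / 0.101382 = 1.2594 rad/s.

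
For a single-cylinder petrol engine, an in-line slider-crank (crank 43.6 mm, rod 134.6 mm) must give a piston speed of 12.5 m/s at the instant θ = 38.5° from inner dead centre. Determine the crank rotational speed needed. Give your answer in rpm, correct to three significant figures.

For an in-line slider-crank, |v_piston| = rω|sinθ|·[1 + r cosθ/√(L² − r² sin²θ)].
With r = 0.0436 m, L = 0.1346 m, θ = 38.5°: the bracketed kinematic factor |dx/dθ| = 0.034166 m.
ω = v/|dx/dθ| = 12.5/0.034166 = 365.86 rad/s.
N = 60ω/(2π) = 3493.7 rpm.

3490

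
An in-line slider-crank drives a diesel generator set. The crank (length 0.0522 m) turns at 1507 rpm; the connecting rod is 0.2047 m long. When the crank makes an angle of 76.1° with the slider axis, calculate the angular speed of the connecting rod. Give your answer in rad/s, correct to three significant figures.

9.98

ω = 157.8 rad/s (converted from 1507 rpm).
The rod makes angle φ with the slider axis where L sinφ = r sinθ; differentiating, L cosφ·φ̇ = r ω cosθ.
L cosφ = √(L² − r² sin²θ) = 0.19833 m.
|ω_rod| = r ω |cosθ| / √(L² − r² sin²θ) = 0.0522·157.8·0.24023/0.19833 = 9.9781 rad/s.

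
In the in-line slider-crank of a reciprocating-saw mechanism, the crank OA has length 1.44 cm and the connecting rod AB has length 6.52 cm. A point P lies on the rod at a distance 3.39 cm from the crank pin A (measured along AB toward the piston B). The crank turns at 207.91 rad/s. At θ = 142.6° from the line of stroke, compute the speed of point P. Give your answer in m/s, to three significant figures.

2.01

ω = 207.9 rad/s.  Crank-pin speed |V_A| = rω = 2.9939 m/s, perpendicular to OA.
Rod angle: sinφ = −(r/L) sinθ ⇒ φ = -7.709°; ω_rod = −rω cosθ/√(L²−r²sin²θ) = +36.811 rad/s.
V_P = V_A + ω_rod × AP, with AP = 0.0339 m along the rod.
Components: V_Px = −rω sinθ − a·ω_rod·sinφ = -1.651 m/s;  V_Py = rω cosθ + a·ω_rod·cosφ = -1.1418 m/s.
|V_P| = √(V_Px² + V_Py²) = 2.0074 m/s.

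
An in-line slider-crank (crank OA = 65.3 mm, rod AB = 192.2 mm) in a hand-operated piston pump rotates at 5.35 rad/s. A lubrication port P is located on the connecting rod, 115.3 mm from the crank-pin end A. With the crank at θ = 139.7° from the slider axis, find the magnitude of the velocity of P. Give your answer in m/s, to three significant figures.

0.218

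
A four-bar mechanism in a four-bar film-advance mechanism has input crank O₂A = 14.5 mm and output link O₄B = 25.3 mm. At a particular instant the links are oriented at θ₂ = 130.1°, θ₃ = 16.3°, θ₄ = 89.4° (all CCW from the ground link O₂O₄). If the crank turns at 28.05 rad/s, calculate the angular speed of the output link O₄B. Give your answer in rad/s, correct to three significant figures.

ω₂ = 28.05 rad/s
Differentiating the loop-closure r₂e^{iθ₂}+r₃e^{iθ₃}=r₁+r₄e^{iθ₄} gives r₂ω₂e^{iθ₂}+r₃ω₃e^{iθ₃}=r₄ω₄e^{iθ₄}.
Eliminating the other unknown: ω₄ = r₂ω₂ sin(θ₂−θ₃) / [r₄ sin(θ₄−θ₃)].
Numerator sine = +0.91496; denominator sine = +0.95681.
Result = 0.0145·28.05·(+0.91496) / (0.0253·(+0.95681)) = +15.373 rad/s; magnitude 15.373 rad/s.

15.4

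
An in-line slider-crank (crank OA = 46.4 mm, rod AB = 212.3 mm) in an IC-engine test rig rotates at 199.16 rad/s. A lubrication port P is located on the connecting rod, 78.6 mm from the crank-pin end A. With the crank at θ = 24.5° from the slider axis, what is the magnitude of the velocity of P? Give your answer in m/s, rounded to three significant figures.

6.71

ω = 199.2 rad/s.  Crank-pin speed |V_A| = rω = 9.241 m/s, perpendicular to OA.
Rod angle: sinφ = −(r/L) sinθ ⇒ φ = -5.200°; ω_rod = −rω cosθ/√(L²−r²sin²θ) = -39.773 rad/s.
V_P = V_A + ω_rod × AP, with AP = 0.0786 m along the rod.
Components: V_Px = −rω sinθ − a·ω_rod·sinφ = -4.1155 m/s;  V_Py = rω cosθ + a·ω_rod·cosφ = +5.2957 m/s.
|V_P| = √(V_Px² + V_Py²) = 6.7069 m/s.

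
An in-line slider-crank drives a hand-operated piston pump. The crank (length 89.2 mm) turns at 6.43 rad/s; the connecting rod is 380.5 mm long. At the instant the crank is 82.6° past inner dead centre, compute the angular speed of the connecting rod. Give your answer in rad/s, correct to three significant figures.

0.200

ω = 6.43 rad/s
The rod makes angle φ with the slider axis where L sinφ = r sinθ; differentiating, L cosφ·φ̇ = r ω cosθ.
L cosφ = √(L² − r² sin²θ) = 0.37008 m.
|ω_rod| = r ω |cosθ| / √(L² − r² sin²θ) = 0.0892·6.43·0.12880/0.37008 = 0.19961 rad/s.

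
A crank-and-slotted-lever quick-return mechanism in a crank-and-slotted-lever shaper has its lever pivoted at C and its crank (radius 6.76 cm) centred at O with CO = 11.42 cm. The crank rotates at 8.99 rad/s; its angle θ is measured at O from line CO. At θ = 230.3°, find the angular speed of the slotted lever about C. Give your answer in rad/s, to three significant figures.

ω = 8.99 rad/s
Crank pin A relative to C: A = (d + r cosθ, r sinθ); lever angle φ = atan2(r sinθ, d + r cosθ).
Differentiating tanφ: φ̇ = rω(d cosθ + r)/(d² + r² + 2dr cosθ).
d² + r² + 2dr cosθ = |CA|² = 0.00774893 m²;  d cosθ + r = -0.0053473 m.
|ω_lever| = |0.0676·8.99·-0.0053473| / 0.00774893 = 0.41937 rad/s.

0.419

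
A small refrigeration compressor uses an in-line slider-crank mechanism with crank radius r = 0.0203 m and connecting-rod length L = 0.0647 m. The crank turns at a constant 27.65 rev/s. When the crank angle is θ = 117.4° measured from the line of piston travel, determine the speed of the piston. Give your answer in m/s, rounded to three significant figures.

2.66

ω = 2π·27.6 = 173.7 rad/s
For an in-line slider-crank, x = r cosθ + √(L² − r² sin²θ), so v = −rω sinθ·[1 + r cosθ/√(L² − r² sin²θ)].
With r = 0.0203 m, L = 0.0647 m, θ = 117.4°: √(L² − r² sin²θ) = 0.062139 m.
v = −0.0203·173.7·0.88782·[1 + 0.0203·-0.46020/0.062139] = -2.6603 m/s.
|v| = 2.6603 m/s.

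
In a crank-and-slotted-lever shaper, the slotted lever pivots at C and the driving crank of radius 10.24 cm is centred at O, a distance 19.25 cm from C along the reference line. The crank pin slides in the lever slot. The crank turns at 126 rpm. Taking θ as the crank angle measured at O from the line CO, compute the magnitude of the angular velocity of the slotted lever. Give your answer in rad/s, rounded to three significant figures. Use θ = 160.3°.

10.2

ω = 13.19 rad/s (from 126 rpm).
Crank pin A relative to C: A = (d + r cosθ, r sinθ); lever angle φ = atan2(r sinθ, d + r cosθ).
Differentiating tanφ: φ̇ = rω(d cosθ + r)/(d² + r² + 2dr cosθ).
d² + r² + 2dr cosθ = |CA|² = 0.0104255 m²;  d cosθ + r = -0.078833 m.
|ω_lever| = |0.1024·13.19·-0.078833| / 0.0104255 = 10.217 rad/s.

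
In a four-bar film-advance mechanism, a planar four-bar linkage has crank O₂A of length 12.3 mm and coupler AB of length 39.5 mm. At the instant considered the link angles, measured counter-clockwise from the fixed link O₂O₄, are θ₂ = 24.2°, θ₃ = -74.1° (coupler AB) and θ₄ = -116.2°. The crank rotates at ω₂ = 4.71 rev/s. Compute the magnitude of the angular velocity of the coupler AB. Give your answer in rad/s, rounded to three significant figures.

ω₂ = 29.59 rad/s (from 4.71 rev/s).
Differentiating the loop-closure r₂e^{iθ₂}+r₃e^{iθ₃}=r₁+r₄e^{iθ₄} gives r₂ω₂e^{iθ₂}+r₃ω₃e^{iθ₃}=r₄ω₄e^{iθ₄}.
Eliminating the other unknown: ω₃ = r₂ω₂ sin(θ₄−θ₂) / [r₃ sin(θ₃−θ₄)].
Numerator sine = -0.63742; denominator sine = +0.67043.
Result = 0.0123·29.59·(-0.63742) / (0.0395·(+0.67043)) = -8.7617 rad/s; magnitude 8.7617 rad/s.

8.76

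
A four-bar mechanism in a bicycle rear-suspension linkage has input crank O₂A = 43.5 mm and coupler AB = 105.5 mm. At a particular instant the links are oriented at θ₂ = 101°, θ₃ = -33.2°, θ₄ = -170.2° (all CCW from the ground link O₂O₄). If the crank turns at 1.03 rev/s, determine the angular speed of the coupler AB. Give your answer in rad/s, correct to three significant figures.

3.91

ω₂ = 6.472 rad/s (from 1.03 rev/s).
Differentiating the loop-closure r₂e^{iθ₂}+r₃e^{iθ₃}=r₁+r₄e^{iθ₄} gives r₂ω₂e^{iθ₂}+r₃ω₃e^{iθ₃}=r₄ω₄e^{iθ₄}.
Eliminating the other unknown: ω₃ = r₂ω₂ sin(θ₄−θ₂) / [r₃ sin(θ₃−θ₄)].
Numerator sine = +0.99978; denominator sine = +0.68200.
Result = 0.0435·6.472·(+0.99978) / (0.1055·(+0.68200)) = +3.9118 rad/s; magnitude 3.9118 rad/s.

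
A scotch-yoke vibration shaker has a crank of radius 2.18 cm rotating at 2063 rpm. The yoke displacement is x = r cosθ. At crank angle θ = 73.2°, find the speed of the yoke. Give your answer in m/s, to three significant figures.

4.51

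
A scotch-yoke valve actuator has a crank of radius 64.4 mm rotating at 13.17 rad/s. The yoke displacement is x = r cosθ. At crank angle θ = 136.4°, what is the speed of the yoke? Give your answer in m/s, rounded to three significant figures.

ω = 13.17 rad/s
x = r cosθ ⇒ ẋ = −rω sinθ.
|v| = rω|sinθ| = 0.0644·13.17·|sin 136.4°| = 0.5849 m/s.

0.585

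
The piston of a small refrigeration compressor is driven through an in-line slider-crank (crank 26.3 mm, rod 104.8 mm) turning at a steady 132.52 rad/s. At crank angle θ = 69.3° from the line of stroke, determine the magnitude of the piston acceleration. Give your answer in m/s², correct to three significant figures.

74.7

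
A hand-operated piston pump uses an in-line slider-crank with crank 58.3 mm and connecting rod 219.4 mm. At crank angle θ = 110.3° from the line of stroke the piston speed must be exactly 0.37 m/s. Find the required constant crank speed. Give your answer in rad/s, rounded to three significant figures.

7.48

For an in-line slider-crank, |v_piston| = rω|sinθ|·[1 + r cosθ/√(L² − r² sin²θ)].
With r = 0.0583 m, L = 0.2194 m, θ = 110.3°: the bracketed kinematic factor |dx/dθ| = 0.049474 m.
ω = v/|dx/dθ| = 0.37/0.049474 = 7.4787 rad/s.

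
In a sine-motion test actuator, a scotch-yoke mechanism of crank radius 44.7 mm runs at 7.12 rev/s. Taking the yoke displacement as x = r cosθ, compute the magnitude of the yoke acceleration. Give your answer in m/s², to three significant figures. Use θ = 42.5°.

ω = 44.74 rad/s (from 7.12 rev/s).
x = r cosθ ⇒ ẍ = −rω² cosθ (ω constant).
|a| = rω²|cosθ| = 0.0447·(44.74)²·|cos 42.5°| = 65.957 m/s².

66.0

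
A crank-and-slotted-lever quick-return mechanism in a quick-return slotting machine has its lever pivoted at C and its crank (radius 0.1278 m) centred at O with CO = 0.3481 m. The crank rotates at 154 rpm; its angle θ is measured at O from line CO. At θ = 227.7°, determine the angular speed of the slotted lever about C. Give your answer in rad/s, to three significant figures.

ω = 16.13 rad/s (from 154 rpm).
Crank pin A relative to C: A = (d + r cosθ, r sinθ); lever angle φ = atan2(r sinθ, d + r cosθ).
Differentiating tanφ: φ̇ = rω(d cosθ + r)/(d² + r² + 2dr cosθ).
d² + r² + 2dr cosθ = |CA|² = 0.0776256 m²;  d cosθ + r = -0.10648 m.
|ω_lever| = |0.1278·16.13·-0.10648| / 0.0776256 = 2.827 rad/s.

2.83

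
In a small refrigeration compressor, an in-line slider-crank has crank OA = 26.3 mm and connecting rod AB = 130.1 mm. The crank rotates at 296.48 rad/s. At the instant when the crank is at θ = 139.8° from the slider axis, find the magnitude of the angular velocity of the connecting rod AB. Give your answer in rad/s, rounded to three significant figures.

46.2

ω = 296.5 rad/s
The rod makes angle φ with the slider axis where L sinφ = r sinθ; differentiating, L cosφ·φ̇ = r ω cosθ.
L cosφ = √(L² − r² sin²θ) = 0.12899 m.
|ω_rod| = r ω |cosθ| / √(L² − r² sin²θ) = 0.0263·296.5·0.76380/0.12899 = 46.172 rad/s.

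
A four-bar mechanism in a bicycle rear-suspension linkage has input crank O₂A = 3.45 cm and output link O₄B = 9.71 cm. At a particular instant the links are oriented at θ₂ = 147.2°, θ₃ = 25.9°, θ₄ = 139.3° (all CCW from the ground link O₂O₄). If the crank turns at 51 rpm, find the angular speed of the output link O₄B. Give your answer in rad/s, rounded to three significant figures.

1.77

ω₂ = 5.341 rad/s (from 51 rpm).
Differentiating the loop-closure r₂e^{iθ₂}+r₃e^{iθ₃}=r₁+r₄e^{iθ₄} gives r₂ω₂e^{iθ₂}+r₃ω₃e^{iθ₃}=r₄ω₄e^{iθ₄}.
Eliminating the other unknown: ω₄ = r₂ω₂ sin(θ₂−θ₃) / [r₄ sin(θ₄−θ₃)].
Numerator sine = +0.85446; denominator sine = +0.91775.
Result = 0.0345·5.341·(+0.85446) / (0.0971·(+0.91775)) = +1.7667 rad/s; magnitude 1.7667 rad/s.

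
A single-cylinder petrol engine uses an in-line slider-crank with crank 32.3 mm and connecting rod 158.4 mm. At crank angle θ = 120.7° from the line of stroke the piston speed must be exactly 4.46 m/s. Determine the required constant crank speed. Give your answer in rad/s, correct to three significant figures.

180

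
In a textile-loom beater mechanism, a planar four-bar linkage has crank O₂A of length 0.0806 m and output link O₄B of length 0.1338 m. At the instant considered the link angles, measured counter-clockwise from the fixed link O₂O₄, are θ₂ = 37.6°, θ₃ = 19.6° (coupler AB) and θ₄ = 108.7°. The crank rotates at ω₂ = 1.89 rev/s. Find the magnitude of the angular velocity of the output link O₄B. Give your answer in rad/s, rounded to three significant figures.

2.21

ω₂ = 11.88 rad/s (from 1.89 rev/s).
Differentiating the loop-closure r₂e^{iθ₂}+r₃e^{iθ₃}=r₁+r₄e^{iθ₄} gives r₂ω₂e^{iθ₂}+r₃ω₃e^{iθ₃}=r₄ω₄e^{iθ₄}.
Eliminating the other unknown: ω₄ = r₂ω₂ sin(θ₂−θ₃) / [r₄ sin(θ₄−θ₃)].
Numerator sine = +0.30902; denominator sine = +0.99988.
Result = 0.0806·11.88·(+0.30902) / (0.1338·(+0.99988)) = +2.2108 rad/s; magnitude 2.2108 rad/s.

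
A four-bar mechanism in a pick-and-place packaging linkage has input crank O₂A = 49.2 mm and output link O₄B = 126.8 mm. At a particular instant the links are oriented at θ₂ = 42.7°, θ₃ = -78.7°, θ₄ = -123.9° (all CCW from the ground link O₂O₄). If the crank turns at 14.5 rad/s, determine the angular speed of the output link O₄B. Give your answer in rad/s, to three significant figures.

6.77

ω₂ = 14.5 rad/s
Differentiating the loop-closure r₂e^{iθ₂}+r₃e^{iθ₃}=r₁+r₄e^{iθ₄} gives r₂ω₂e^{iθ₂}+r₃ω₃e^{iθ₃}=r₄ω₄e^{iθ₄}.
Eliminating the other unknown: ω₄ = r₂ω₂ sin(θ₂−θ₃) / [r₄ sin(θ₄−θ₃)].
Numerator sine = +0.85355; denominator sine = -0.70957.
Result = 0.0492·14.5·(+0.85355) / (0.1268·(-0.70957)) = -6.7678 rad/s; magnitude 6.7678 rad/s.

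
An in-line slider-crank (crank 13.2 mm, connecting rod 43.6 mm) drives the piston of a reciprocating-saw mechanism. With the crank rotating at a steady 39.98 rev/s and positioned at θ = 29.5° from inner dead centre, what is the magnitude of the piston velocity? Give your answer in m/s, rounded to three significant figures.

ω = 2π·40 = 251.2 rad/s
For an in-line slider-crank, x = r cosθ + √(L² − r² sin²θ), so v = −rω sinθ·[1 + r cosθ/√(L² − r² sin²θ)].
With r = 0.0132 m, L = 0.0436 m, θ = 29.5°: √(L² − r² sin²θ) = 0.043113 m.
v = −0.0132·251.2·0.49242·[1 + 0.0132·0.87036/0.043113] = -2.0679 m/s.
|v| = 2.0679 m/s.

2.07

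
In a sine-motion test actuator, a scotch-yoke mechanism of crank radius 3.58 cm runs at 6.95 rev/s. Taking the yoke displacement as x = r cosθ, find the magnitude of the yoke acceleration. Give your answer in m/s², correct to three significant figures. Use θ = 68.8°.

24.7

ω = 43.67 rad/s (from 6.95 rev/s).
x = r cosθ ⇒ ẍ = −rω² cosθ (ω constant).
|a| = rω²|cosθ| = 0.0358·(43.67)²·|cos 68.8°| = 24.687 m/s².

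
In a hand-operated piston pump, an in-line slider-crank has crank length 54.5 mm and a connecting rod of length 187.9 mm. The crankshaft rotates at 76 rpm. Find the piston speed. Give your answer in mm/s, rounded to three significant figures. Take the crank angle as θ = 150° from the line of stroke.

ω = 2π·76/60 = 7.959 rad/s
For an in-line slider-crank, x = r cosθ + √(L² − r² sin²θ), so v = −rω sinθ·[1 + r cosθ/√(L² − r² sin²θ)].
With r = 0.0545 m, L = 0.1879 m, θ = 150°: √(L² − r² sin²θ) = 0.18591 m.
v = −0.0545·7.959·0.50000·[1 + 0.0545·-0.86603/0.18591] = -0.16182 m/s.
|v| = 0.16182 m/s = 161.82 mm/s.

162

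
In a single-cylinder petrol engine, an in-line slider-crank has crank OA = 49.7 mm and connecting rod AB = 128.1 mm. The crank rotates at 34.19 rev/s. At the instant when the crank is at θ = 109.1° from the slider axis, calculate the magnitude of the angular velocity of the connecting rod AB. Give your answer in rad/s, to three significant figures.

ω = 214.8 rad/s (converted from 34.19 rev/s).
The rod makes angle φ with the slider axis where L sinφ = r sinθ; differentiating, L cosφ·φ̇ = r ω cosθ.
L cosφ = √(L² − r² sin²θ) = 0.11918 m.
|ω_rod| = r ω |cosθ| / √(L² − r² sin²θ) = 0.0497·214.8·0.32722/0.11918 = 29.313 rad/s.

29.3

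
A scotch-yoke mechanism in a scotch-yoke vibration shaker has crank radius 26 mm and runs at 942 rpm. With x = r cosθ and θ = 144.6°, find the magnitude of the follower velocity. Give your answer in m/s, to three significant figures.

ω = 98.65 rad/s (from 942 rpm).
x = r cosθ ⇒ ẋ = −rω sinθ.
|v| = rω|sinθ| = 0.026·98.65·|sin 144.6°| = 1.4857 m/s.

1.49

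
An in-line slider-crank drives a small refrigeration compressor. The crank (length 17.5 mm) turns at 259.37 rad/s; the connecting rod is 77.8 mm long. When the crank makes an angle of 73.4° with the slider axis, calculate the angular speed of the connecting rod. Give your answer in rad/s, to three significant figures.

ω = 259.4 rad/s
The rod makes angle φ with the slider axis where L sinφ = r sinθ; differentiating, L cosφ·φ̇ = r ω cosθ.
L cosφ = √(L² − r² sin²θ) = 0.075971 m.
|ω_rod| = r ω |cosθ| / √(L² − r² sin²θ) = 0.0175·259.4·0.28569/0.075971 = 17.069 rad/s.

17.1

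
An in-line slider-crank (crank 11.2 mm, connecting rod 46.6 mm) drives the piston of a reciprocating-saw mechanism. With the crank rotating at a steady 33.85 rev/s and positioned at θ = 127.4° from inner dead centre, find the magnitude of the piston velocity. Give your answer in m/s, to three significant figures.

1.61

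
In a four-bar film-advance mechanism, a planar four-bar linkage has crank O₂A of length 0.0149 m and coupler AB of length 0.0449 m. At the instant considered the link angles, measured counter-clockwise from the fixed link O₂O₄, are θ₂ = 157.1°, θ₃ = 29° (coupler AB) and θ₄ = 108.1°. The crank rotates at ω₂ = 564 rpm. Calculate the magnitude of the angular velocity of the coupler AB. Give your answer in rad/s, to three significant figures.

ω₂ = 59.06 rad/s (from 564 rpm).
Differentiating the loop-closure r₂e^{iθ₂}+r₃e^{iθ₃}=r₁+r₄e^{iθ₄} gives r₂ω₂e^{iθ₂}+r₃ω₃e^{iθ₃}=r₄ω₄e^{iθ₄}.
Eliminating the other unknown: ω₃ = r₂ω₂ sin(θ₄−θ₂) / [r₃ sin(θ₃−θ₄)].
Numerator sine = -0.75471; denominator sine = -0.98196.
Result = 0.0149·59.06·(-0.75471) / (0.0449·(-0.98196)) = +15.064 rad/s; magnitude 15.064 rad/s.

15.1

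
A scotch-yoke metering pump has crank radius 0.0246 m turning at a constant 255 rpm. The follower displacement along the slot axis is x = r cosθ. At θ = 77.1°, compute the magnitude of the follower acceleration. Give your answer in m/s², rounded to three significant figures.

3.92

ω = 26.7 rad/s (from 255 rpm).
x = r cosθ ⇒ ẍ = −rω² cosθ (ω constant).
|a| = rω²|cosθ| = 0.0246·(26.7)²·|cos 77.1°| = 3.9162 m/s².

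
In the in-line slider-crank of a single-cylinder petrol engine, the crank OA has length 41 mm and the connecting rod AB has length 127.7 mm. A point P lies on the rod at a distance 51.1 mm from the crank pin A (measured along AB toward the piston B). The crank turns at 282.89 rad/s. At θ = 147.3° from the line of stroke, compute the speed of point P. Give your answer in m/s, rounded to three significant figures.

8.09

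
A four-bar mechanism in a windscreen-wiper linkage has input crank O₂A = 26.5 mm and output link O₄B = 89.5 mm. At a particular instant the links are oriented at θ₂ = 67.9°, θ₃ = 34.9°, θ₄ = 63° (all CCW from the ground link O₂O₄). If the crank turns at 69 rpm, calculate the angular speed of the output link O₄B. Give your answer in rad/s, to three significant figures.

2.47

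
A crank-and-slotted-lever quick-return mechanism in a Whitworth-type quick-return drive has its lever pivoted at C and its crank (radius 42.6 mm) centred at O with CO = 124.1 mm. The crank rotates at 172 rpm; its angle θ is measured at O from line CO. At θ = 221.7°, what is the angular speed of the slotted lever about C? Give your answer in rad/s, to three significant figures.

ω = 18.01 rad/s (from 172 rpm).
Crank pin A relative to C: A = (d + r cosθ, r sinθ); lever angle φ = atan2(r sinθ, d + r cosθ).
Differentiating tanφ: φ̇ = rω(d cosθ + r)/(d² + r² + 2dr cosθ).
d² + r² + 2dr cosθ = |CA|² = 0.00932113 m²;  d cosθ + r = -0.050058 m.
|ω_lever| = |0.0426·18.01·-0.050058| / 0.00932113 = 4.1207 rad/s.

4.12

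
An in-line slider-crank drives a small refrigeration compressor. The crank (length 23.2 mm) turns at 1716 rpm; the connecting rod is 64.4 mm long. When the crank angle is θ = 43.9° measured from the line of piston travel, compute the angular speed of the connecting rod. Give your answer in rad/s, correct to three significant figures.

48.2

ω = 179.7 rad/s (converted from 1716 rpm).
The rod makes angle φ with the slider axis where L sinφ = r sinθ; differentiating, L cosφ·φ̇ = r ω cosθ.
L cosφ = √(L² − r² sin²θ) = 0.062358 m.
|ω_rod| = r ω |cosθ| / √(L² − r² sin²θ) = 0.0232·179.7·0.72055/0.062358 = 48.173 rad/s.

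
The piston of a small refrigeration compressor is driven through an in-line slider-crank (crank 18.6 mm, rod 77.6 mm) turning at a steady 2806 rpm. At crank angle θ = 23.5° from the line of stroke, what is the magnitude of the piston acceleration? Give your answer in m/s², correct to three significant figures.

ω = 2π·2806/60 = 293.8 rad/s
x(θ) = r cosθ + √(L² − r² sin²θ); with ω constant, a = ω²·d²x/dθ².
d²x/dθ² = −r cosθ − r²(cos2θ)/√u − r⁴ sin²2θ/(4u^{3/2}),  u = L² − r² sin²θ = 0.00596675 m².
Substituting r = 0.0186 m, L = 0.0776 m, θ = 23.5°: d²x/dθ² = -0.020147 m.
a = ω²·d²x/dθ² = (293.8)²·(-0.020147) = -1739.5 m/s²;  |a| = 1739.5 m/s².

1740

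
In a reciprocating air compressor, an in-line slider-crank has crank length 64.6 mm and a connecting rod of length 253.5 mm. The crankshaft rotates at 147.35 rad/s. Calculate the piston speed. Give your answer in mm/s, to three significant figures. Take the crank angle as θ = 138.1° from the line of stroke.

ω = 147.3 rad/s
For an in-line slider-crank, x = r cosθ + √(L² − r² sin²θ), so v = −rω sinθ·[1 + r cosθ/√(L² − r² sin²θ)].
With r = 0.0646 m, L = 0.2535 m, θ = 138.1°: √(L² − r² sin²θ) = 0.2498 m.
v = −0.0646·147.3·0.66783·[1 + 0.0646·-0.74431/0.2498] = -5.1334 m/s.
|v| = 5.1334 m/s = 5133.4 mm/s.

5130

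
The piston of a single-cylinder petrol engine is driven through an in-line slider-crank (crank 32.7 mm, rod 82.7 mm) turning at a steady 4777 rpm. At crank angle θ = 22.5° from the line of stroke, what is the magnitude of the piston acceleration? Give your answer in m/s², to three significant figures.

9940

ω = 2π·4777/60 = 500.2 rad/s
x(θ) = r cosθ + √(L² − r² sin²θ); with ω constant, a = ω²·d²x/dθ².
d²x/dθ² = −r cosθ − r²(cos2θ)/√u − r⁴ sin²2θ/(4u^{3/2}),  u = L² − r² sin²θ = 0.0066827 m².
Substituting r = 0.0327 m, L = 0.0827 m, θ = 22.5°: d²x/dθ² = -0.039722 m.
a = ω²·d²x/dθ² = (500.2)²·(-0.039722) = -9940.2 m/s²;  |a| = 9940.2 m/s².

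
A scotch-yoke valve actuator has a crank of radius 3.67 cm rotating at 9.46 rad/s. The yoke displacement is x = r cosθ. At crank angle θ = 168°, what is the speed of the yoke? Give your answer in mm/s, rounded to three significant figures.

ω = 9.46 rad/s
x = r cosθ ⇒ ẋ = −rω sinθ.
|v| = rω|sinθ| = 0.0367·9.46·|sin 168°| = 0.072183 m/s = 72.183 mm/s.

72.2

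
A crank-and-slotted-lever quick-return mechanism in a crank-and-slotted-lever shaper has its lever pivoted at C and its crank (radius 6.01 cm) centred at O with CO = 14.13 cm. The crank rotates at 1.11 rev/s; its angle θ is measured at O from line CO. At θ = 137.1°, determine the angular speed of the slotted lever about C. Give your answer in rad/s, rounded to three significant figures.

ω = 6.974 rad/s (from 1.11 rev/s).
Crank pin A relative to C: A = (d + r cosθ, r sinθ); lever angle φ = atan2(r sinθ, d + r cosθ).
Differentiating tanφ: φ̇ = rω(d cosθ + r)/(d² + r² + 2dr cosθ).
d² + r² + 2dr cosθ = |CA|² = 0.011136 m²;  d cosθ + r = -0.043408 m.
|ω_lever| = |0.0601·6.974·-0.043408| / 0.011136 = 1.6339 rad/s.

1.63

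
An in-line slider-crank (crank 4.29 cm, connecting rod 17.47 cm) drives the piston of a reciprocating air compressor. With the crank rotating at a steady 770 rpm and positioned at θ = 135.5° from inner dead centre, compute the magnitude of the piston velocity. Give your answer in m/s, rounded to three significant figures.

1.99

ω = 2π·770/60 = 80.63 rad/s
For an in-line slider-crank, x = r cosθ + √(L² − r² sin²θ), so v = −rω sinθ·[1 + r cosθ/√(L² − r² sin²θ)].
With r = 0.0429 m, L = 0.1747 m, θ = 135.5°: √(L² − r² sin²θ) = 0.17209 m.
v = −0.0429·80.63·0.70091·[1 + 0.0429·-0.71325/0.17209] = -1.9935 m/s.
|v| = 1.9935 m/s.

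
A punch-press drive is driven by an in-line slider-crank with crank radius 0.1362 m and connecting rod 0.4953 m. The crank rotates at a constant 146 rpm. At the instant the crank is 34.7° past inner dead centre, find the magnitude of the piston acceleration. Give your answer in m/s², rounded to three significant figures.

ω = 2π·146/60 = 15.29 rad/s
x(θ) = r cosθ + √(L² − r² sin²θ); with ω constant, a = ω²·d²x/dθ².
d²x/dθ² = −r cosθ − r²(cos2θ)/√u − r⁴ sin²2θ/(4u^{3/2}),  u = L² − r² sin²θ = 0.23931 m².
Substituting r = 0.1362 m, L = 0.4953 m, θ = 34.7°: d²x/dθ² = -0.12596 m.
a = ω²·d²x/dθ² = (15.29)²·(-0.12596) = -29.444 m/s²;  |a| = 29.444 m/s².

29.4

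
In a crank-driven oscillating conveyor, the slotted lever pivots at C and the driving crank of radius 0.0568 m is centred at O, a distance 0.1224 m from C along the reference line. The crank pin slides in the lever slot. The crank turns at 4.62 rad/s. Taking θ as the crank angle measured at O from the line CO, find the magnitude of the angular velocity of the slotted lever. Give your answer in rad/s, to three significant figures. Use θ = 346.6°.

ω = 4.62 rad/s
Crank pin A relative to C: A = (d + r cosθ, r sinθ); lever angle φ = atan2(r sinθ, d + r cosθ).
Differentiating tanφ: φ̇ = rω(d cosθ + r)/(d² + r² + 2dr cosθ).
d² + r² + 2dr cosθ = |CA|² = 0.0317341 m²;  d cosθ + r = +0.17587 m.
|ω_lever| = |0.0568·4.62·+0.17587| / 0.0317341 = 1.4543 rad/s.

1.45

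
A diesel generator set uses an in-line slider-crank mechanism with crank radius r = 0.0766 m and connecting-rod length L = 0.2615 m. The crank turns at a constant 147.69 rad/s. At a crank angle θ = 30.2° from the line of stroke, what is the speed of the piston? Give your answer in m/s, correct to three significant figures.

7.15

ω = 147.7 rad/s
For an in-line slider-crank, x = r cosθ + √(L² − r² sin²θ), so v = −rω sinθ·[1 + r cosθ/√(L² − r² sin²θ)].
With r = 0.0766 m, L = 0.2615 m, θ = 30.2°: √(L² − r² sin²θ) = 0.25865 m.
v = −0.0766·147.7·0.50302·[1 + 0.0766·0.86427/0.25865] = -7.1473 m/s.
|v| = 7.1473 m/s.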